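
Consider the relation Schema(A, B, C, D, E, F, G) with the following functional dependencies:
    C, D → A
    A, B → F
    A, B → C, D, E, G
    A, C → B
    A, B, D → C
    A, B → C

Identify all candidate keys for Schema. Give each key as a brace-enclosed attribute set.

{A, B}⁺ = {A, B, C, D, E, F, G}, which is every attribute, so {A, B} is a candidate key.
{A, C}⁺ = {A, B, C, D, E, F, G}, which is every attribute, so {A, C} is a candidate key.
{C, D}⁺ = {A, B, C, D, E, F, G}, which is every attribute, so {C, D} is a candidate key.
Any other superkey properly contains one of these, so there are no further candidate keys.

{A, B}, {A, C}, {C, D}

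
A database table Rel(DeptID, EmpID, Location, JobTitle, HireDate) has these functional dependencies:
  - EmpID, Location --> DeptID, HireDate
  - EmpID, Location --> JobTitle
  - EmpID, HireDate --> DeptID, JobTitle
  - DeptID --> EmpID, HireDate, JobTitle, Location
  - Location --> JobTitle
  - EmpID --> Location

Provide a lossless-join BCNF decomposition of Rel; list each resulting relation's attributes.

{DeptID, EmpID, HireDate, Location}; {JobTitle, Location}

Candidate keys of the original relation: {DeptID}, {EmpID}.
{DeptID, EmpID, HireDate, JobTitle, Location}: {Location} determines {JobTitle, Location} here but is not a superkey — split on Location --> JobTitle, giving {JobTitle, Location} and {DeptID, EmpID, HireDate, Location}.
{JobTitle, Location}: every determinant is a superkey — BCNF.
{DeptID, EmpID, HireDate, Location}: every determinant is a superkey — BCNF.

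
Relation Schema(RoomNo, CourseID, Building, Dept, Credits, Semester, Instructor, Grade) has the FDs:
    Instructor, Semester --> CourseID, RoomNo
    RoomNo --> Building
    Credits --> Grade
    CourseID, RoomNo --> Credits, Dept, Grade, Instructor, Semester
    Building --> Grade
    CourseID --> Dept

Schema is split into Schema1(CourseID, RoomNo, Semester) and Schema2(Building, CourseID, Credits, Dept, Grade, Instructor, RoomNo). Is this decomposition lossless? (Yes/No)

Yes

The shared attributes are {CourseID, RoomNo} and {CourseID, RoomNo}⁺ = {Building, CourseID, Credits, Dept, Grade, Instructor, RoomNo, Semester}.
Schema1 is contained in that closure, so Schema1 ∩ Schema2 --> Schema1 holds and the join is lossless.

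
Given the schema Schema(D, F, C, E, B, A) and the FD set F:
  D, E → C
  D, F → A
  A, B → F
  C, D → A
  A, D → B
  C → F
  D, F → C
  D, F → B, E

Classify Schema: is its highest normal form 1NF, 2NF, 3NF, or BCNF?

Candidate keys: {A, D}, {C, D}, {D, E}, {D, F}. Prime attributes: {A, C, D, E, F}.
A, B → F breaks BCNF: {A, B}⁺ = {A, B, F}, so {A, B} is not a superkey.
Its right-hand attributes {F} are all prime, as are those of every other non-superkey FD — the relation is in 3NF.

3NF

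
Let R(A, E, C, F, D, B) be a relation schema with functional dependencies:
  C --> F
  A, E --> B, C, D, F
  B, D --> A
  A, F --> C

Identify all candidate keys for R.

{A, E}, {B, D, E}

No FD produces {E}, so it must be in every candidate key.
{A, E}⁺ = {A, B, C, D, E, F}, which is every attribute, so {A, E} is a candidate key.
{B, D, E}⁺ = {A, B, C, D, E, F}, which is every attribute, so {B, D, E} is a candidate key.
Any other superkey properly contains one of these, so there are no further candidate keys.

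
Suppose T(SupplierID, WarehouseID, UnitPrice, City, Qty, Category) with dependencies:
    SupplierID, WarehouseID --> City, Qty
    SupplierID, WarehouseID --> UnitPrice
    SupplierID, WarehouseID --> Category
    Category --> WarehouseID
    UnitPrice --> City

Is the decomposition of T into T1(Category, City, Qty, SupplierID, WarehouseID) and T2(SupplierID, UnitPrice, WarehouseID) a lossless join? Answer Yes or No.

Yes

Common attributes: {SupplierID, WarehouseID}; their closure is {Category, City, Qty, SupplierID, UnitPrice, WarehouseID}.
Since T1 ⊆ {Category, City, Qty, SupplierID, UnitPrice, WarehouseID}, the intersection is a superkey of T1; the decomposition is lossless.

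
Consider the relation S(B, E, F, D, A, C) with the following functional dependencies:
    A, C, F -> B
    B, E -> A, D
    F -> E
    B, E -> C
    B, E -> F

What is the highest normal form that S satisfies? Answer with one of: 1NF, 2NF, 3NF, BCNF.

3NF

Candidate keys: {A, C, F}, {B, E}, {B, F}. Prime attributes: {A, B, C, E, F}.
F -> E: {F}⁺ = {E, F}, which is not all of the attributes, so the left side is not a superkey — BCNF is violated.
But every attribute on its right side ({E}) is prime, and the same holds for every other non-superkey FD, so 3NF still holds.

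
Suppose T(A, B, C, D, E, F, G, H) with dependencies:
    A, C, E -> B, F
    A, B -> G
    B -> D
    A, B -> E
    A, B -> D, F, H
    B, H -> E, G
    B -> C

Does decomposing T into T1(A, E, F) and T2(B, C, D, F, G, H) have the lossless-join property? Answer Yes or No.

No

Common attributes: {F}; their closure is {F}.
T1 ⊄ {F} and T2 ⊄ {F}, so the split is lossy.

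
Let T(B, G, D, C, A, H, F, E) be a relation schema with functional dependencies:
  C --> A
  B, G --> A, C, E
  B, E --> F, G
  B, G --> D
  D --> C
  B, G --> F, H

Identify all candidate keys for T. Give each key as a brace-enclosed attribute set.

No FD produces {B}, so it must be in every candidate key.
{B, E} is a candidate key since {B, E}⁺ = {A, B, C, D, E, F, G, H} covers every attribute.
{B, G} is a candidate key since {B, G}⁺ = {A, B, C, D, E, F, G, H} covers every attribute.
Any other superkey properly contains one of these, so there are no further candidate keys.

{B, E}, {B, G}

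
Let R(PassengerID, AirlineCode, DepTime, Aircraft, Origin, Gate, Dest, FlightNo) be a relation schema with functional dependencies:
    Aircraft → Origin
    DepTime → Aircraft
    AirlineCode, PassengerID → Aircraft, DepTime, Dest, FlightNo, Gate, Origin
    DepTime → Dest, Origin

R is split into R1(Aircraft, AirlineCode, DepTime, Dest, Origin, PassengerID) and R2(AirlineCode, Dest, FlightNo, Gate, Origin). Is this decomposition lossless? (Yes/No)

No

R1 ∩ R2 = {AirlineCode, Dest, Origin}; its closure under F is {AirlineCode, Dest, Origin}.
R1 ⊄ {AirlineCode, Dest, Origin} and R2 ⊄ {AirlineCode, Dest, Origin}, so the split is lossy.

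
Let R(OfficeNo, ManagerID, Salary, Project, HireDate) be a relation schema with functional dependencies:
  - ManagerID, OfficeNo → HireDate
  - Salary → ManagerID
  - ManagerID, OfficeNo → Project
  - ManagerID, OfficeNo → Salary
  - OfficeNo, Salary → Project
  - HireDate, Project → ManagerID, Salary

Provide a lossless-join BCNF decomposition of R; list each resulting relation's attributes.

{HireDate, OfficeNo, Project}; {HireDate, Project, Salary}; {ManagerID, Salary}

Candidate keys of the original relation: {HireDate, OfficeNo, Project}, {ManagerID, OfficeNo}, {OfficeNo, Salary}.
In {HireDate, ManagerID, OfficeNo, Project, Salary}, {Salary} is not a superkey ({Salary}⁺ restricted to this set is {ManagerID, Salary}), so split on Salary → ManagerID into {ManagerID, Salary} and {HireDate, OfficeNo, Project, Salary}.
{ManagerID, Salary}: every determinant is a superkey — BCNF.
In {HireDate, OfficeNo, Project, Salary}, {HireDate, Project} is not a superkey ({HireDate, Project}⁺ restricted to this set is {HireDate, Project, Salary}), so split on HireDate, Project → Salary into {HireDate, Project, Salary} and {HireDate, OfficeNo, Project}.
{HireDate, Project, Salary}: every determinant is a superkey — BCNF.
{HireDate, OfficeNo, Project}: every determinant is a superkey — BCNF.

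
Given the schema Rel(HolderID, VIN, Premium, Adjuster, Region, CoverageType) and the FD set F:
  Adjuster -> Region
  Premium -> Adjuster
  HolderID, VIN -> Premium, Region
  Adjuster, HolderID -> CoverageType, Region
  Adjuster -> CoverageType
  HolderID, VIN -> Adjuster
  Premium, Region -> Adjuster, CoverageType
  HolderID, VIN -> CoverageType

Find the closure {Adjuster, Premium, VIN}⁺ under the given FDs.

Start with {Adjuster, Premium, VIN}.
Adjuster -> Region applies; add {Region} → now {Adjuster, Premium, Region, VIN}.
Adjuster -> CoverageType applies; add {CoverageType} → now {Adjuster, CoverageType, Premium, Region, VIN}.
No further FD applies.

{Adjuster, CoverageType, Premium, Region, VIN}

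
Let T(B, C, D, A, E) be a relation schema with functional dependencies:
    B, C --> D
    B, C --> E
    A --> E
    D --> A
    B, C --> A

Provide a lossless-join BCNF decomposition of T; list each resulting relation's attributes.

{A, D}; {A, E}; {B, C, D}

Candidate key of the original relation: {B, C}.
Within {A, B, C, D, E}: {A}⁺ ∩ {A, B, C, D, E} = {A, E}, not the whole set, so A --> E violates BCNF; decompose into {A, E} and {A, B, C, D}.
{A, E}: every determinant is a superkey — BCNF.
Within {A, B, C, D}: {D}⁺ ∩ {A, B, C, D} = {A, D}, not the whole set, so D --> A violates BCNF; decompose into {A, D} and {B, C, D}.
{A, D}: every determinant is a superkey — BCNF.
{B, C, D}: every determinant is a superkey — BCNF.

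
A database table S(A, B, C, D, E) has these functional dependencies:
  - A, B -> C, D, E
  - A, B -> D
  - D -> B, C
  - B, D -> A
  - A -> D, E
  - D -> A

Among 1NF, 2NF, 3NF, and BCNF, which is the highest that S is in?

Candidate keys: {A}, {D}. Prime attributes: {A, D}.
The left-hand side of every FD is a superkey, so BCNF is satisfied.

BCNF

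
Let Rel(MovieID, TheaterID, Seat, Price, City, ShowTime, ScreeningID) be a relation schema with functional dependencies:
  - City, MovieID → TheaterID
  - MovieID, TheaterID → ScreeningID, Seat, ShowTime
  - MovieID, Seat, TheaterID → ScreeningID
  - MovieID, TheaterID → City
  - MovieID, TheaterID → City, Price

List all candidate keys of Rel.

{City, MovieID}, {MovieID, TheaterID}

Attributes never on any right-hand side: {MovieID} — every candidate key must contain it.
{City, MovieID} is a candidate key since {City, MovieID}⁺ = {City, MovieID, Price, ScreeningID, Seat, ShowTime, TheaterID} covers every attribute.
{MovieID, TheaterID} is a candidate key since {MovieID, TheaterID}⁺ = {City, MovieID, Price, ScreeningID, Seat, ShowTime, TheaterID} covers every attribute.
No proper subset of any of these is a key, and no other minimal superkey exists.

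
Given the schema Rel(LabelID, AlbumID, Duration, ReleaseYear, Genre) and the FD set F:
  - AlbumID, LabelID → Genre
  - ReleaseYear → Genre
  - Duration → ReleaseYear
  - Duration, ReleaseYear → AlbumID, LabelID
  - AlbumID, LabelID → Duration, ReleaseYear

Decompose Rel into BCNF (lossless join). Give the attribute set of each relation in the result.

{AlbumID, Duration, LabelID, ReleaseYear}; {Genre, ReleaseYear}

Candidate keys of the original relation: {AlbumID, LabelID}, {Duration}.
{AlbumID, Duration, Genre, LabelID, ReleaseYear}: {ReleaseYear} determines {Genre, ReleaseYear} here but is not a superkey — split on ReleaseYear → Genre, giving {Genre, ReleaseYear} and {AlbumID, Duration, LabelID, ReleaseYear}.
{Genre, ReleaseYear}: every determinant is a superkey — BCNF.
{AlbumID, Duration, LabelID, ReleaseYear}: every determinant is a superkey — BCNF.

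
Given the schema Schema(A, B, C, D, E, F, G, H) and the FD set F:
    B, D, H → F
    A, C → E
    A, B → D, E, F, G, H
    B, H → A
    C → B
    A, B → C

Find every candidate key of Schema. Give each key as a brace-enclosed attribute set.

{A, B}, {A, C}, {B, H}, {C, H}

Closure of {A, B} is {A, B, C, D, E, F, G, H}, the whole schema; {A, B} is a candidate key.
Closure of {A, C} is {A, B, C, D, E, F, G, H}, the whole schema; {A, C} is a candidate key.
Closure of {B, H} is {A, B, C, D, E, F, G, H}, the whole schema; {B, H} is a candidate key.
Closure of {C, H} is {A, B, C, D, E, F, G, H}, the whole schema; {C, H} is a candidate key.
Any other superkey properly contains one of these, so there are no further candidate keys.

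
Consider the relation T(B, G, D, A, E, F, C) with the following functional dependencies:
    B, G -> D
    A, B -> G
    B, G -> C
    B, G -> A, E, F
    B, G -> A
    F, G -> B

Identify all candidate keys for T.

{A, B}, {B, G}, {F, G}

{A, B} is a candidate key since {A, B}⁺ = {A, B, C, D, E, F, G} covers every attribute.
{B, G} is a candidate key since {B, G}⁺ = {A, B, C, D, E, F, G} covers every attribute.
{F, G} is a candidate key since {F, G}⁺ = {A, B, C, D, E, F, G} covers every attribute.
No proper subset of any of these is a key, and no other minimal superkey exists.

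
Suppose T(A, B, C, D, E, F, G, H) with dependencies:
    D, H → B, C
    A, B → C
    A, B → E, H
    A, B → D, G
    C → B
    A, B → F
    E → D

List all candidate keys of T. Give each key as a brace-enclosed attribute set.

{A} never appears on the right of any FD, so every key must include it.
Closure of {A, B} is {A, B, C, D, E, F, G, H}, the whole schema; {A, B} is a candidate key.
Closure of {A, C} is {A, B, C, D, E, F, G, H}, the whole schema; {A, C} is a candidate key.
Closure of {A, D, H} is {A, B, C, D, E, F, G, H}, the whole schema; {A, D, H} is a candidate key.
Closure of {A, E, H} is {A, B, C, D, E, F, G, H}, the whole schema; {A, E, H} is a candidate key.
These are minimal and exhaustive — every other superkey contains one of them.

{A, B}, {A, C}, {A, D, H}, {A, E, H}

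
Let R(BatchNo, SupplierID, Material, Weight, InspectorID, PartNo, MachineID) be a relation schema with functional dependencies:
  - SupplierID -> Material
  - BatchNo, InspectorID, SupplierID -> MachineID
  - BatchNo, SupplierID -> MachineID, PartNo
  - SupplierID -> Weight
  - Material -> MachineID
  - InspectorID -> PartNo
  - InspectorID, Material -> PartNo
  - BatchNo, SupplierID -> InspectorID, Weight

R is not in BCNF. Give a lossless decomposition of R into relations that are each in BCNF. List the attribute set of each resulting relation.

Candidate key of the original relation: {BatchNo, SupplierID}.
{BatchNo, InspectorID, MachineID, Material, PartNo, SupplierID, Weight}: {SupplierID} determines {MachineID, Material, SupplierID, Weight} here but is not a superkey — split on SupplierID -> MachineID, Material, Weight, giving {MachineID, Material, SupplierID, Weight} and {BatchNo, InspectorID, PartNo, SupplierID}.
{MachineID, Material, SupplierID, Weight}: {Material} determines {MachineID, Material} here but is not a superkey — split on Material -> MachineID, giving {MachineID, Material} and {Material, SupplierID, Weight}.
{MachineID, Material} is in BCNF.
{Material, SupplierID, Weight} is in BCNF.
{BatchNo, InspectorID, PartNo, SupplierID}: {InspectorID} determines {InspectorID, PartNo} here but is not a superkey — split on InspectorID -> PartNo, giving {InspectorID, PartNo} and {BatchNo, InspectorID, SupplierID}.
{InspectorID, PartNo} is in BCNF.
{BatchNo, InspectorID, SupplierID} is in BCNF.

{BatchNo, InspectorID, SupplierID}; {InspectorID, PartNo}; {MachineID, Material}; {Material, SupplierID, Weight}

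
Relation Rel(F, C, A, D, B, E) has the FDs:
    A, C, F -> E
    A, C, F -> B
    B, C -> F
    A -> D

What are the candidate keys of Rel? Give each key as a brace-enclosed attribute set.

{A, C} never appear on the right of any FD, so every key must include all of them.
{A, B, C}⁺ = {A, B, C, D, E, F}, which is every attribute, so {A, B, C} is a candidate key.
{A, C, F}⁺ = {A, B, C, D, E, F}, which is every attribute, so {A, C, F} is a candidate key.
These are minimal and exhaustive — every other superkey contains one of them.

{A, B, C}, {A, C, F}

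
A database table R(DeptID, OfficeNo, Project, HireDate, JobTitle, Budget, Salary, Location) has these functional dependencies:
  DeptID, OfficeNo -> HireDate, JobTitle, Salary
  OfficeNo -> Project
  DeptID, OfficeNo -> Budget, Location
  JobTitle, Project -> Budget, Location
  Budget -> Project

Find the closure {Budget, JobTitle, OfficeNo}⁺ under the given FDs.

Start with {Budget, JobTitle, OfficeNo}.
OfficeNo -> Project applies; add {Project} → now {Budget, JobTitle, OfficeNo, Project}.
JobTitle, Project -> Budget, Location applies; add {Location} → now {Budget, JobTitle, Location, OfficeNo, Project}.
No further FD applies.

{Budget, JobTitle, Location, OfficeNo, Project}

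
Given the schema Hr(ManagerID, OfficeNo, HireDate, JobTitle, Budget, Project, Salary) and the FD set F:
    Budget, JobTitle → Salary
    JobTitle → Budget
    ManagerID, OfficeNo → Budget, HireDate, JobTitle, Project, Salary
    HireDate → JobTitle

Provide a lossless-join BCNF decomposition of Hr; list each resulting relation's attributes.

{Budget, JobTitle, Salary}; {HireDate, JobTitle}; {HireDate, ManagerID, OfficeNo, Project}

Candidate key of the original relation: {ManagerID, OfficeNo}.
Within {Budget, HireDate, JobTitle, ManagerID, OfficeNo, Project, Salary}: {Budget, JobTitle}⁺ ∩ {Budget, HireDate, JobTitle, ManagerID, OfficeNo, Project, Salary} = {Budget, JobTitle, Salary}, not the whole set, so Budget, JobTitle → Salary violates BCNF; decompose into {Budget, JobTitle, Salary} and {Budget, HireDate, JobTitle, ManagerID, OfficeNo, Project}.
{Budget, JobTitle, Salary}: every determinant is a superkey — BCNF.
Within {Budget, HireDate, JobTitle, ManagerID, OfficeNo, Project}: {JobTitle}⁺ ∩ {Budget, HireDate, JobTitle, ManagerID, OfficeNo, Project} = {Budget, JobTitle}, not the whole set, so JobTitle → Budget violates BCNF; decompose into {Budget, JobTitle} and {HireDate, JobTitle, ManagerID, OfficeNo, Project}.
{Budget, JobTitle}: every determinant is a superkey — BCNF.
Within {HireDate, JobTitle, ManagerID, OfficeNo, Project}: {HireDate}⁺ ∩ {HireDate, JobTitle, ManagerID, OfficeNo, Project} = {HireDate, JobTitle}, not the whole set, so HireDate → JobTitle violates BCNF; decompose into {HireDate, JobTitle} and {HireDate, ManagerID, OfficeNo, Project}.
{HireDate, JobTitle}: every determinant is a superkey — BCNF.
{HireDate, ManagerID, OfficeNo, Project}: every determinant is a superkey — BCNF.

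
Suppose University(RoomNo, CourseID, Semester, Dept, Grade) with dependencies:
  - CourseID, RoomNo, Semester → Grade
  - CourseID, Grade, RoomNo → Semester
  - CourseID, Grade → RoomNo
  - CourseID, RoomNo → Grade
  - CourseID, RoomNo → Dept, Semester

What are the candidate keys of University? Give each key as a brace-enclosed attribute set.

{CourseID} never appears on the right of any FD, so every key must include it.
{CourseID, Grade}⁺ = {CourseID, Dept, Grade, RoomNo, Semester} — all of the relation — so {CourseID, Grade} is a candidate key.
{CourseID, RoomNo}⁺ = {CourseID, Dept, Grade, RoomNo, Semester} — all of the relation — so {CourseID, RoomNo} is a candidate key.
These are minimal and exhaustive — every other superkey contains one of them.

{CourseID, Grade}, {CourseID, RoomNo}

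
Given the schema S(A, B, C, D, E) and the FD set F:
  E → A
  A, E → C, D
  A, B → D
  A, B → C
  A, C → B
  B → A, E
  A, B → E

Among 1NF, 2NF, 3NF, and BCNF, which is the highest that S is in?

BCNF

Candidate keys: {A, C}, {B}, {E}. Prime attributes: {A, B, C, E}.
Each dependency's left side is a superkey — BCNF holds.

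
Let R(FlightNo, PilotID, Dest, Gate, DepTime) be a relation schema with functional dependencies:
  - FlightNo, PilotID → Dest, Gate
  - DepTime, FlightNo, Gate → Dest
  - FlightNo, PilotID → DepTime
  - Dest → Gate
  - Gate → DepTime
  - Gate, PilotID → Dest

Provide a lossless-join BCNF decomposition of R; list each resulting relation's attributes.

Candidate key of the original relation: {FlightNo, PilotID}.
Within {DepTime, Dest, FlightNo, Gate, PilotID}: {DepTime, FlightNo, Gate}⁺ ∩ {DepTime, Dest, FlightNo, Gate, PilotID} = {DepTime, Dest, FlightNo, Gate}, not the whole set, so DepTime, FlightNo, Gate → Dest violates BCNF; decompose into {DepTime, Dest, FlightNo, Gate} and {DepTime, FlightNo, Gate, PilotID}.
Within {DepTime, Dest, FlightNo, Gate}: {Dest}⁺ ∩ {DepTime, Dest, FlightNo, Gate} = {DepTime, Dest, Gate}, not the whole set, so Dest → DepTime, Gate violates BCNF; decompose into {DepTime, Dest, Gate} and {Dest, FlightNo}.
Within {DepTime, Dest, Gate}: {Gate}⁺ ∩ {DepTime, Dest, Gate} = {DepTime, Gate}, not the whole set, so Gate → DepTime violates BCNF; decompose into {DepTime, Gate} and {Dest, Gate}.
{DepTime, Gate}: every determinant is a superkey — BCNF.
{Dest, Gate}: every determinant is a superkey — BCNF.
{Dest, FlightNo}: every determinant is a superkey — BCNF.
Within {DepTime, FlightNo, Gate, PilotID}: {Gate}⁺ ∩ {DepTime, FlightNo, Gate, PilotID} = {DepTime, Gate}, not the whole set, so Gate → DepTime violates BCNF; decompose into {DepTime, Gate} and {FlightNo, Gate, PilotID}.
{DepTime, Gate}: every determinant is a superkey — BCNF.
{FlightNo, Gate, PilotID}: every determinant is a superkey — BCNF.

{DepTime, Gate}; {Dest, FlightNo}; {Dest, Gate}; {FlightNo, Gate, PilotID}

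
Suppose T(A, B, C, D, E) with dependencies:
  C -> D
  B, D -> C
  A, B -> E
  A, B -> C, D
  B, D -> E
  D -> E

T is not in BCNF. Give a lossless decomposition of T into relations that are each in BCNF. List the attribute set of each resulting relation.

{A, B, C}; {C, D}; {D, E}

Candidate key of the original relation: {A, B}.
{A, B, C, D, E}: {C} determines {C, D, E} here but is not a superkey — split on C -> D, E, giving {C, D, E} and {A, B, C}.
{C, D, E}: {D} determines {D, E} here but is not a superkey — split on D -> E, giving {D, E} and {C, D}.
{D, E} has no BCNF violation.
{C, D} has no BCNF violation.
{A, B, C} has no BCNF violation.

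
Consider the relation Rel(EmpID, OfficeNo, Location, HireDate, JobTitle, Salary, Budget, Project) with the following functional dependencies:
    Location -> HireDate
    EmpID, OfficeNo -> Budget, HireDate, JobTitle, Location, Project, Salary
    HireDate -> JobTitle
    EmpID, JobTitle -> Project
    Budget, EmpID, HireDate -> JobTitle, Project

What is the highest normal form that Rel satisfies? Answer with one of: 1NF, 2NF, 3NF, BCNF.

Candidate key: {EmpID, OfficeNo}. Prime attributes: {EmpID, OfficeNo}.
For Location -> HireDate we have {Location}⁺ = {HireDate, JobTitle, Location}; {Location} is not a superkey, so BCNF fails.
Because {HireDate} is non-prime and the left side of Location -> HireDate is not a superkey, the relation is not in 3NF.
Checking every proper subset of each key, none determines a non-prime attribute — 2NF is satisfied.

2NF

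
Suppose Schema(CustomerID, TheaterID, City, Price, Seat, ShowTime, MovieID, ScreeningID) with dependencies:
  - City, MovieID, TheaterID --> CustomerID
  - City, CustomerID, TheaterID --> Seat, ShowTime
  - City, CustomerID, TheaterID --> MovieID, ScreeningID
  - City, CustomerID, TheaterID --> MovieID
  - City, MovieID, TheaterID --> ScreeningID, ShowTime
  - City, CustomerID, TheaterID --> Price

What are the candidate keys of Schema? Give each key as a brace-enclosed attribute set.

{City, CustomerID, TheaterID}, {City, MovieID, TheaterID}

No FD produces {City, TheaterID}, so they must be in every candidate key.
Closure of {City, CustomerID, TheaterID} is {City, CustomerID, MovieID, Price, ScreeningID, Seat, ShowTime, TheaterID}, the whole schema; {City, CustomerID, TheaterID} is a candidate key.
Closure of {City, MovieID, TheaterID} is {City, CustomerID, MovieID, Price, ScreeningID, Seat, ShowTime, TheaterID}, the whole schema; {City, MovieID, TheaterID} is a candidate key.
These are minimal and exhaustive — every other superkey contains one of them.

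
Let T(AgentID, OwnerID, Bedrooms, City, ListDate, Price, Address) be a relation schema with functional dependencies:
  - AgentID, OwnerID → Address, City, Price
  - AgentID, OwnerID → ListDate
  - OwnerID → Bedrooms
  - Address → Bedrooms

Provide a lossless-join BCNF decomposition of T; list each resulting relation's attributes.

Candidate key of the original relation: {AgentID, OwnerID}.
{Address, AgentID, Bedrooms, City, ListDate, OwnerID, Price}: {OwnerID} determines {Bedrooms, OwnerID} here but is not a superkey — split on OwnerID → Bedrooms, giving {Bedrooms, OwnerID} and {Address, AgentID, City, ListDate, OwnerID, Price}.
{Bedrooms, OwnerID}: every determinant is a superkey — BCNF.
{Address, AgentID, City, ListDate, OwnerID, Price}: every determinant is a superkey — BCNF.

{Address, AgentID, City, ListDate, OwnerID, Price}; {Bedrooms, OwnerID}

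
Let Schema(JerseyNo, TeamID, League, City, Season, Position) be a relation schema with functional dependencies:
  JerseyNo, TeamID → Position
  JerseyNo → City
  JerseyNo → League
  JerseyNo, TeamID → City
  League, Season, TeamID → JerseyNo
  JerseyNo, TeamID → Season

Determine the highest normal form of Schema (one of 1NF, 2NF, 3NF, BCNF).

1NF

Candidate keys: {JerseyNo, TeamID}, {League, Season, TeamID}. Prime attributes: {JerseyNo, League, Season, TeamID}.
JerseyNo → City breaks BCNF: {JerseyNo}⁺ = {City, JerseyNo, League}, so {JerseyNo} is not a superkey.
JerseyNo → City has non-prime {City} on the right and a non-superkey on the left, so 3NF fails.
The proper key subset {JerseyNo} of {JerseyNo, TeamID} determines non-prime {City}, so the relation is not even in 2NF.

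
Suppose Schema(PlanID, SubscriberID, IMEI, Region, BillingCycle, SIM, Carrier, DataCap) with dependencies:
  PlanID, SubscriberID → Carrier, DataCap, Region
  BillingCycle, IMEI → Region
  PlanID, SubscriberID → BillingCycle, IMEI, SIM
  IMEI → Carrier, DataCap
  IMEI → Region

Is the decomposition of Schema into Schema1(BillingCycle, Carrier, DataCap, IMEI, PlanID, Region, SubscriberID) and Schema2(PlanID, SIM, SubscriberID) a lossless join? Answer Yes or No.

Common attributes: {PlanID, SubscriberID}; their closure is {BillingCycle, Carrier, DataCap, IMEI, PlanID, Region, SIM, SubscriberID}.
This includes all of Schema1, so the common attributes are a superkey of Schema1 — the join is lossless.

Yes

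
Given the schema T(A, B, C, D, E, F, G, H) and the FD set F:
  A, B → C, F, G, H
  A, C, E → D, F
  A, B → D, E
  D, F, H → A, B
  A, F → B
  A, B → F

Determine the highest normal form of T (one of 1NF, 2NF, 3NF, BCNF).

Candidate keys: {A, B}, {A, C, E}, {A, F}, {D, F, H}. Prime attributes: {A, B, C, D, E, F, H}.
The left-hand side of every FD is a superkey, so BCNF is satisfied.

BCNF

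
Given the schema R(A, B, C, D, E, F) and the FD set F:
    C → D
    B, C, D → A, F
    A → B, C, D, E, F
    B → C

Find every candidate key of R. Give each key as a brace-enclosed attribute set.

Closure of {A} is {A, B, C, D, E, F}, the whole schema; {A} is a candidate key.
Closure of {B} is {A, B, C, D, E, F}, the whole schema; {B} is a candidate key.
These are minimal and exhaustive — every other superkey contains one of them.

{A}, {B}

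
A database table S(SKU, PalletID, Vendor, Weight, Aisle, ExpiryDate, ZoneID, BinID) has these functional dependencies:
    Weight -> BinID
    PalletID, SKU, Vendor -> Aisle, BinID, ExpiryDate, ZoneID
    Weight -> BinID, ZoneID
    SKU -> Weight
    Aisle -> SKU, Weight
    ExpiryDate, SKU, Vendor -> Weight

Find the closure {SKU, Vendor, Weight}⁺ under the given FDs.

Start with {SKU, Vendor, Weight}.
Weight -> BinID applies; add {BinID} → now {BinID, SKU, Vendor, Weight}.
Weight -> BinID, ZoneID applies; add {ZoneID} → now {BinID, SKU, Vendor, Weight, ZoneID}.
No further FD applies.

{BinID, SKU, Vendor, Weight, ZoneID}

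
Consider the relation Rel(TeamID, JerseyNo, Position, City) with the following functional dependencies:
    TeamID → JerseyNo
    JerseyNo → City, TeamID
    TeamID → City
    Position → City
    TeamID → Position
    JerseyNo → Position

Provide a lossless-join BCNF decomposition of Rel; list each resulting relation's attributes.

Candidate keys of the original relation: {JerseyNo}, {TeamID}.
In {City, JerseyNo, Position, TeamID}, {Position} is not a superkey ({Position}⁺ restricted to this set is {City, Position}), so split on Position → City into {City, Position} and {JerseyNo, Position, TeamID}.
{City, Position} has no BCNF violation.
{JerseyNo, Position, TeamID} has no BCNF violation.

{City, Position}; {JerseyNo, Position, TeamID}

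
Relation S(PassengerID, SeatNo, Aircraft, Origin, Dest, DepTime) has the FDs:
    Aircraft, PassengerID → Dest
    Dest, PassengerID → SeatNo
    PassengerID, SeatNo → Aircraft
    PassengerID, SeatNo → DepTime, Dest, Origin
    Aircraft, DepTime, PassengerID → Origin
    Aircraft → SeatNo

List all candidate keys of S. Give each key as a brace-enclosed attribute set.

{Aircraft, PassengerID}, {Dest, PassengerID}, {PassengerID, SeatNo}

{PassengerID} never appears on the right of any FD, so every key must include it.
{Aircraft, PassengerID}⁺ = {Aircraft, DepTime, Dest, Origin, PassengerID, SeatNo}, which is every attribute, so {Aircraft, PassengerID} is a candidate key.
{Dest, PassengerID}⁺ = {Aircraft, DepTime, Dest, Origin, PassengerID, SeatNo}, which is every attribute, so {Dest, PassengerID} is a candidate key.
{PassengerID, SeatNo}⁺ = {Aircraft, DepTime, Dest, Origin, PassengerID, SeatNo}, which is every attribute, so {PassengerID, SeatNo} is a candidate key.
These are minimal and exhaustive — every other superkey contains one of them.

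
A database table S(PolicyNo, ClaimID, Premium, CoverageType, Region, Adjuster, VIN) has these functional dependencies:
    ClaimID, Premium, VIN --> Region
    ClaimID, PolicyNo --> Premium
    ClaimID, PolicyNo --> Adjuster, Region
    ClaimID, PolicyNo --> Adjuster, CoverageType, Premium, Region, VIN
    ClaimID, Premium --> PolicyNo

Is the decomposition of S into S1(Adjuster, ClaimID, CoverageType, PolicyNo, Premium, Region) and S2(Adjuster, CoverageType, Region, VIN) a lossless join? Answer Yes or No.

S1 ∩ S2 = {Adjuster, CoverageType, Region}; its closure under F is {Adjuster, CoverageType, Region}.
The closure covers neither S1 nor S2 entirely; the join is not lossless.

No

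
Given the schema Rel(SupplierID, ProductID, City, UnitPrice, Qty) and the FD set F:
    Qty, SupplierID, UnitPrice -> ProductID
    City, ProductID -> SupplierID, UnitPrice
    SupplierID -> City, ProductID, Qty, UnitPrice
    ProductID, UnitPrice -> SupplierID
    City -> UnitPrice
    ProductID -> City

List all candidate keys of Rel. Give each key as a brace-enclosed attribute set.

{ProductID}, {SupplierID}

Closure of {ProductID} is {City, ProductID, Qty, SupplierID, UnitPrice}, the whole schema; {ProductID} is a candidate key.
Closure of {SupplierID} is {City, ProductID, Qty, SupplierID, UnitPrice}, the whole schema; {SupplierID} is a candidate key.
Any other superkey properly contains one of these, so there are no further candidate keys.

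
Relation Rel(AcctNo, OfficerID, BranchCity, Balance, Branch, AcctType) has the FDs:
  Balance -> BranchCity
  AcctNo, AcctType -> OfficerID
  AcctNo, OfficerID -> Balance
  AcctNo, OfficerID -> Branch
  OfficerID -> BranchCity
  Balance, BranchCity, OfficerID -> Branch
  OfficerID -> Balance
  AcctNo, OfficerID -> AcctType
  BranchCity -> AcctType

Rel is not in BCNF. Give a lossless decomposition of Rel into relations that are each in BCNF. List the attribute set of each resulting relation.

Candidate keys of the original relation: {AcctNo, AcctType}, {AcctNo, Balance}, {AcctNo, BranchCity}, {AcctNo, OfficerID}.
Within {AcctNo, AcctType, Balance, Branch, BranchCity, OfficerID}: {Balance}⁺ ∩ {AcctNo, AcctType, Balance, Branch, BranchCity, OfficerID} = {AcctType, Balance, BranchCity}, not the whole set, so Balance -> AcctType, BranchCity violates BCNF; decompose into {AcctType, Balance, BranchCity} and {AcctNo, Balance, Branch, OfficerID}.
Within {AcctType, Balance, BranchCity}: {BranchCity}⁺ ∩ {AcctType, Balance, BranchCity} = {AcctType, BranchCity}, not the whole set, so BranchCity -> AcctType violates BCNF; decompose into {AcctType, BranchCity} and {Balance, BranchCity}.
{AcctType, BranchCity}: every determinant is a superkey — BCNF.
{Balance, BranchCity}: every determinant is a superkey — BCNF.
Within {AcctNo, Balance, Branch, OfficerID}: {OfficerID}⁺ ∩ {AcctNo, Balance, Branch, OfficerID} = {Balance, Branch, OfficerID}, not the whole set, so OfficerID -> Balance, Branch violates BCNF; decompose into {Balance, Branch, OfficerID} and {AcctNo, OfficerID}.
{Balance, Branch, OfficerID}: every determinant is a superkey — BCNF.
{AcctNo, OfficerID}: every determinant is a superkey — BCNF.

{AcctNo, OfficerID}; {AcctType, BranchCity}; {Balance, Branch, OfficerID}; {Balance, BranchCity}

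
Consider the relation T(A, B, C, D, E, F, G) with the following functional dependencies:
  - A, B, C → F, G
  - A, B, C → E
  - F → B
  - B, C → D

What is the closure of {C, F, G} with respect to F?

{B, C, D, F, G}

Start with {C, F, G}.
F → B applies; add {B} → now {B, C, F, G}.
B, C → D applies; add {D} → now {B, C, D, F, G}.
No further FD applies.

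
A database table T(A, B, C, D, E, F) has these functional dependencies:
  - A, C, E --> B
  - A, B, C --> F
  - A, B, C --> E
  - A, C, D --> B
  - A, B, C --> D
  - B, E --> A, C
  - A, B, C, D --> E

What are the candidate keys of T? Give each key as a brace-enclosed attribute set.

{B, E}⁺ = {A, B, C, D, E, F}, which is every attribute, so {B, E} is a candidate key.
{A, B, C}⁺ = {A, B, C, D, E, F}, which is every attribute, so {A, B, C} is a candidate key.
{A, C, D}⁺ = {A, B, C, D, E, F}, which is every attribute, so {A, C, D} is a candidate key.
{A, C, E}⁺ = {A, B, C, D, E, F}, which is every attribute, so {A, C, E} is a candidate key.
No proper subset of any of these is a key, and no other minimal superkey exists.

{A, B, C}, {A, C, D}, {A, C, E}, {B, E}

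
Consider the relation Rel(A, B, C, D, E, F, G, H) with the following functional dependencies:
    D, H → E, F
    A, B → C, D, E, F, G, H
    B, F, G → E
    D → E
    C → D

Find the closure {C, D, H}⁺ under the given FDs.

Start with {C, D, H}.
D, H → E, F applies; add {E, F} → now {C, D, E, F, H}.
No further FD applies.

{C, D, E, F, H}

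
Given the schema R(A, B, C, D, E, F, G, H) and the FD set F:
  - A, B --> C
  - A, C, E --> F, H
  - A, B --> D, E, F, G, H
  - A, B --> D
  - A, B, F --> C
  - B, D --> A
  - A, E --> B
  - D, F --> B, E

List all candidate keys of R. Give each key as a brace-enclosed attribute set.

{A, B}, {A, E}, {B, D}, {D, F}

{A, B}⁺ = {A, B, C, D, E, F, G, H} — all of the relation — so {A, B} is a candidate key.
{A, E}⁺ = {A, B, C, D, E, F, G, H} — all of the relation — so {A, E} is a candidate key.
{B, D}⁺ = {A, B, C, D, E, F, G, H} — all of the relation — so {B, D} is a candidate key.
{D, F}⁺ = {A, B, C, D, E, F, G, H} — all of the relation — so {D, F} is a candidate key.
These are minimal and exhaustive — every other superkey contains one of them.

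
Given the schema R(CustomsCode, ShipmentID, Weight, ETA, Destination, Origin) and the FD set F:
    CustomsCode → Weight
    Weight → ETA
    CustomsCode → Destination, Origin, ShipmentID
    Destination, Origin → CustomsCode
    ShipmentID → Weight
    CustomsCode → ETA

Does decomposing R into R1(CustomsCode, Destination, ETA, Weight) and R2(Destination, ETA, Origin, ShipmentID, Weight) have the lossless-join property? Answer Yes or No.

No

The shared attributes are {Destination, ETA, Weight} and {Destination, ETA, Weight}⁺ = {Destination, ETA, Weight}.
R1 ⊄ {Destination, ETA, Weight} and R2 ⊄ {Destination, ETA, Weight}, so the split is lossy.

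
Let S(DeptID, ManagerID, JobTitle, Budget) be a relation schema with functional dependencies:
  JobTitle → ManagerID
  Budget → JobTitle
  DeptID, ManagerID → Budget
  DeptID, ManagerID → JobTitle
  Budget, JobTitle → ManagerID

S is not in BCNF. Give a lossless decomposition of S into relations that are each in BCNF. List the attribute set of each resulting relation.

{Budget, DeptID}; {Budget, JobTitle}; {JobTitle, ManagerID}

Candidate keys of the original relation: {Budget, DeptID}, {DeptID, JobTitle}, {DeptID, ManagerID}.
{Budget, DeptID, JobTitle, ManagerID}: {JobTitle} determines {JobTitle, ManagerID} here but is not a superkey — split on JobTitle → ManagerID, giving {JobTitle, ManagerID} and {Budget, DeptID, JobTitle}.
{JobTitle, ManagerID}: every determinant is a superkey — BCNF.
{Budget, DeptID, JobTitle}: {Budget} determines {Budget, JobTitle} here but is not a superkey — split on Budget → JobTitle, giving {Budget, JobTitle} and {Budget, DeptID}.
{Budget, JobTitle}: every determinant is a superkey — BCNF.
{Budget, DeptID}: every determinant is a superkey — BCNF.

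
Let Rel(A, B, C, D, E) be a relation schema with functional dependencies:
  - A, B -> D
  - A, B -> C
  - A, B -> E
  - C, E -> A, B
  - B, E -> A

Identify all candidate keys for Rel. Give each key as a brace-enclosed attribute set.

{A, B}, {B, E}, {C, E}

{A, B}⁺ = {A, B, C, D, E} — all of the relation — so {A, B} is a candidate key.
{B, E}⁺ = {A, B, C, D, E} — all of the relation — so {B, E} is a candidate key.
{C, E}⁺ = {A, B, C, D, E} — all of the relation — so {C, E} is a candidate key.
Any other superkey properly contains one of these, so there are no further candidate keys.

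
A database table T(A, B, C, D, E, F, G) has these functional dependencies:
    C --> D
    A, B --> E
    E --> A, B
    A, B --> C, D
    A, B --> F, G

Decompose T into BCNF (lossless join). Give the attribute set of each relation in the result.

Candidate keys of the original relation: {A, B}, {E}.
{A, B, C, D, E, F, G}: {C} determines {C, D} here but is not a superkey — split on C --> D, giving {C, D} and {A, B, C, E, F, G}.
{C, D} has no BCNF violation.
{A, B, C, E, F, G} has no BCNF violation.

{A, B, C, E, F, G}; {C, D}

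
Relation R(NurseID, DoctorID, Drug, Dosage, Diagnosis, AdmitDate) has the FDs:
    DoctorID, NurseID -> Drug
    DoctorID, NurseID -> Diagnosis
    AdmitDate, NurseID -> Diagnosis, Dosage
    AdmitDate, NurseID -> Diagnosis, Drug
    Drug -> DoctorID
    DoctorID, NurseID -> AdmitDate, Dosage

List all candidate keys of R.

{NurseID} never appears on the right of any FD, so every key must include it.
{AdmitDate, NurseID}⁺ = {AdmitDate, Diagnosis, DoctorID, Dosage, Drug, NurseID}, which is every attribute, so {AdmitDate, NurseID} is a candidate key.
{DoctorID, NurseID}⁺ = {AdmitDate, Diagnosis, DoctorID, Dosage, Drug, NurseID}, which is every attribute, so {DoctorID, NurseID} is a candidate key.
{Drug, NurseID}⁺ = {AdmitDate, Diagnosis, DoctorID, Dosage, Drug, NurseID}, which is every attribute, so {Drug, NurseID} is a candidate key.
These are minimal and exhaustive — every other superkey contains one of them.

{AdmitDate, NurseID}, {DoctorID, NurseID}, {Drug, NurseID}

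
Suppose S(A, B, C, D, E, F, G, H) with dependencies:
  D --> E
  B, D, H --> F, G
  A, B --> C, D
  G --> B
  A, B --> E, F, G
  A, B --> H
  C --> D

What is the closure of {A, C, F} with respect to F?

{A, C, D, E, F}

Start with {A, C, F}.
C --> D applies; add {D} → now {A, C, D, F}.
D --> E applies; add {E} → now {A, C, D, E, F}.
No further FD applies.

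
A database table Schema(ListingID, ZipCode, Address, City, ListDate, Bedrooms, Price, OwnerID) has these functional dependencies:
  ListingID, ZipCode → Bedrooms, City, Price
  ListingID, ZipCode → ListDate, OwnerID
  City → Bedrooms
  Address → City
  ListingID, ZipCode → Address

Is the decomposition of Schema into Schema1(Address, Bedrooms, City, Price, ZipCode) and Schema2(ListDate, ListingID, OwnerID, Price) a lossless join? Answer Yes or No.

The shared attributes are {Price} and {Price}⁺ = {Price}.
The closure covers neither Schema1 nor Schema2 entirely; the join is not lossless.

No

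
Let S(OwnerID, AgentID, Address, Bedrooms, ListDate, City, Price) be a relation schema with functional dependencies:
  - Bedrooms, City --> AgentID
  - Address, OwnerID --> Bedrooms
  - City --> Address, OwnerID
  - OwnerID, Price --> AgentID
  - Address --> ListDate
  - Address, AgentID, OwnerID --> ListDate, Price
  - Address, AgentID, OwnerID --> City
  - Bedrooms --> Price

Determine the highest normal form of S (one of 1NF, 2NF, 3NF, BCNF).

Candidate keys: {Address, OwnerID}, {City}. Prime attributes: {Address, City, OwnerID}.
OwnerID, Price --> AgentID: {OwnerID, Price}⁺ = {AgentID, OwnerID, Price}, which is not all of the attributes, so the left side is not a superkey — BCNF is violated.
OwnerID, Price --> AgentID determines the non-prime attribute {AgentID} from a non-superkey — 3NF is violated.
The proper key subset {Address} of {Address, OwnerID} determines non-prime {ListDate}, so the relation is not even in 2NF.

1NF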